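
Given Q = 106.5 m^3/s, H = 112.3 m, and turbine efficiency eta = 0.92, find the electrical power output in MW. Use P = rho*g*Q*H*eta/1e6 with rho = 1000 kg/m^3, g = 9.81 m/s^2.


P = 1000 * 9.81 * 106.5 * 112.3 * 0.92 / 1e6 = 107.9409 MW


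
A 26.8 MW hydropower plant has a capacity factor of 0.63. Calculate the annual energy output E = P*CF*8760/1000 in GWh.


E = 26.8 * 0.63 * 8760 / 1000 = 147.9038 GWh


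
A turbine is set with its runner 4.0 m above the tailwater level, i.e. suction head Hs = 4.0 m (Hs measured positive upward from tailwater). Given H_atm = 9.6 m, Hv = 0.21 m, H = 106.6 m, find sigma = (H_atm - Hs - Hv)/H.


sigma = (9.6 - 4.0 - 0.21) / 106.6 = 0.0506


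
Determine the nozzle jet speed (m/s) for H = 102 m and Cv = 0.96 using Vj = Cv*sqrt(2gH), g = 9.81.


Vj = 0.96 * sqrt(2*9.81*102) = 42.9458 m/s


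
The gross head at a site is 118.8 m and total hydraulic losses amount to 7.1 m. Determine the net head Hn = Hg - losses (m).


Hn = 118.8 - 7.1 = 111.7000 m


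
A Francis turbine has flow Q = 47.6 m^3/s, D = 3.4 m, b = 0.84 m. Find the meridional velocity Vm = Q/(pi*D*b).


Vm = 47.6 / (pi * 3.4 * 0.84) = 5.3052 m/s


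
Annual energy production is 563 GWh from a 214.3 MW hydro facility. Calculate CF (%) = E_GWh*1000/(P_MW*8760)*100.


CF = 563 * 1000 / (214.3 * 8760) * 100 = 29.9904 %


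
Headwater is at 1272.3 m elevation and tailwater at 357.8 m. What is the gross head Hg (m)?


Hg = 1272.3 - 357.8 = 914.5000 m


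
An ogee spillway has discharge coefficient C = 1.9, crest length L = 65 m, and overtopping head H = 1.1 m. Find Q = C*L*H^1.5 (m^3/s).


Q = 1.9 * 65 * 1.1^1.5 = 142.4807 m^3/s


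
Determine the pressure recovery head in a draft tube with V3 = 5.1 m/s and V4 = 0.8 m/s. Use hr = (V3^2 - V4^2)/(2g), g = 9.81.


hr = (5.1^2 - 0.8^2) / (2*9.81) = 1.2931 m


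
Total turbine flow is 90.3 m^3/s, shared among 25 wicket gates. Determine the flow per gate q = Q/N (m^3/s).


q = 90.3 / 25 = 3.6120 m^3/s


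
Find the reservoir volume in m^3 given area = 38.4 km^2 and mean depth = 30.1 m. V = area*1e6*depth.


V = 38.4 * 1e6 * 30.1 = 1.1558e+09 m^3


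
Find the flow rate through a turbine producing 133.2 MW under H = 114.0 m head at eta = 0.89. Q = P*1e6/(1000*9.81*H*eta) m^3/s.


Q = 133.2 * 1e6 / (1000 * 9.81 * 114.0 * 0.89) = 133.8260 m^3/s


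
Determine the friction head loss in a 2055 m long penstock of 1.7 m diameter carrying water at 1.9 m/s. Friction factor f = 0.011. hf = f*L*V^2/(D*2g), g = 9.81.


hf = 0.011 * 2055 * 1.9^2 / (1.7 * 2 * 9.81) = 2.4466 m


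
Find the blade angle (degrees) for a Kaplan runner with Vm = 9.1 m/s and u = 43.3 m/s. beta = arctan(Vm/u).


beta = arctan(9.1 / 43.3) = 11.8687 degrees


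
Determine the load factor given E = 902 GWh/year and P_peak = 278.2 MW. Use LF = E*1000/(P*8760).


LF = 902 * 1000 / (278.2 * 8760) = 0.3701


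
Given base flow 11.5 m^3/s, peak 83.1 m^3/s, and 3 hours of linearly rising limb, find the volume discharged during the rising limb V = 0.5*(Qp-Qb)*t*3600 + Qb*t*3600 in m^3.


V = 0.5*(83.1 - 11.5)*3*3600 + 11.5*3*3600 = 510840.0000 m^3


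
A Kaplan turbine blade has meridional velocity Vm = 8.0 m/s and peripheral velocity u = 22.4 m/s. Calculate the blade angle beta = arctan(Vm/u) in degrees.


beta = arctan(8.0 / 22.4) = 19.6538 degrees


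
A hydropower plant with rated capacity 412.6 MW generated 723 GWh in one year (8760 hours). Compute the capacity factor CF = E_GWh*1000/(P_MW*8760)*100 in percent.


CF = 723 * 1000 / (412.6 * 8760) * 100 = 20.0035 %


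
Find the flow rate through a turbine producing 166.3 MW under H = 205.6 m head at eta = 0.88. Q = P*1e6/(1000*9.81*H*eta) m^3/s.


Q = 166.3 * 1e6 / (1000 * 9.81 * 205.6 * 0.88) = 93.6952 m^3/s


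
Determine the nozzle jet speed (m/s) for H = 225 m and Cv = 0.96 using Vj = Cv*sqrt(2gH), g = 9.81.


Vj = 0.96 * sqrt(2*9.81*225) = 63.7840 m/s


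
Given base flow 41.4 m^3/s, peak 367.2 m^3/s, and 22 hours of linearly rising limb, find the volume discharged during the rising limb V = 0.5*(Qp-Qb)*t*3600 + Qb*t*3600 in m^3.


V = 0.5*(367.2 - 41.4)*22*3600 + 41.4*22*3600 = 1.6181e+07 m^3


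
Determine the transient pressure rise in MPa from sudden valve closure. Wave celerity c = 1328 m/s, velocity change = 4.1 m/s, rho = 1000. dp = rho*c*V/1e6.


dp = 1000 * 1328 * 4.1 / 1e6 = 5.4448 MPa


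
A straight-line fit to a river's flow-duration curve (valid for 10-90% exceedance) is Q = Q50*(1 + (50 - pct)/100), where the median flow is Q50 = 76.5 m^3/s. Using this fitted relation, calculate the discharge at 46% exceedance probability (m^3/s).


Q = 76.5 * (1 + (50 - 46)/100) = 79.5600 m^3/s


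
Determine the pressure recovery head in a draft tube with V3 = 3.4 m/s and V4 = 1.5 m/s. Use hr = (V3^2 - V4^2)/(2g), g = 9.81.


hr = (3.4^2 - 1.5^2) / (2*9.81) = 0.4745 m


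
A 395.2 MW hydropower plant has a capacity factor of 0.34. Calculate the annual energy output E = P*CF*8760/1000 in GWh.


E = 395.2 * 0.34 * 8760 / 1000 = 1177.0637 GWh


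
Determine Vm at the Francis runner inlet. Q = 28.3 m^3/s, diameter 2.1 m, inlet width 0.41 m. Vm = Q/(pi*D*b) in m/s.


Vm = 28.3 / (pi * 2.1 * 0.41) = 10.4625 m/s


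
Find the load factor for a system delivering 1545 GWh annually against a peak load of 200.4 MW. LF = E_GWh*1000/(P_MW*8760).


LF = 1545 * 1000 / (200.4 * 8760) = 0.8801


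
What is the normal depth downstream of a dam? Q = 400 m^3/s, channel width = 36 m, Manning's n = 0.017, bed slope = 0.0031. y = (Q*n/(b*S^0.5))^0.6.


y = (400 * 0.017 / (36 * 0.0031^0.5))^0.6 = 2.0812 m


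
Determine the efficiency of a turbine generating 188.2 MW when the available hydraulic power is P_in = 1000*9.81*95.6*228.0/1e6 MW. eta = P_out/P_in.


P_in = 1000 * 9.81 * 95.6 * 228.0 / 1e6 = 213.8266 MW
eta = 188.2 / 213.8266 = 0.8802


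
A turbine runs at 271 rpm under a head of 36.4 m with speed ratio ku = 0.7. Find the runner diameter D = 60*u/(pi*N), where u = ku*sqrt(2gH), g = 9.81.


u = 0.7 * sqrt(2*9.81*36.4) = 18.7067 m/s
D = 60 * 18.7067 / (pi * 271) = 1.3183 m


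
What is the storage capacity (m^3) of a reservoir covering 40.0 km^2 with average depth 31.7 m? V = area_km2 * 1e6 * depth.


V = 40.0 * 1e6 * 31.7 = 1.2680e+09 m^3


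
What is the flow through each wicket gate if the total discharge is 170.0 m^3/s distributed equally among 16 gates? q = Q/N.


q = 170.0 / 16 = 10.6250 m^3/s


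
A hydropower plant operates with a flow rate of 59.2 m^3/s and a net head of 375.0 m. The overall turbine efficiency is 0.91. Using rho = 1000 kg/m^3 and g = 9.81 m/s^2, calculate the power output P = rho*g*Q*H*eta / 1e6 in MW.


P = 1000 * 9.81 * 59.2 * 375.0 * 0.91 / 1e6 = 198.1816 MW


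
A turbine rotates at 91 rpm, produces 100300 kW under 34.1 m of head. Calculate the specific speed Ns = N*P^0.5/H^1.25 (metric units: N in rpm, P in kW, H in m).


Ns = 91 * 100300^0.5 / 34.1^1.25 = 349.7429


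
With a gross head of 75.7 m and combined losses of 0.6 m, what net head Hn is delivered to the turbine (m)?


Hn = 75.7 - 0.6 = 75.1000 m


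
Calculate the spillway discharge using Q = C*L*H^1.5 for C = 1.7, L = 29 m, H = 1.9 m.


Q = 1.7 * 29 * 1.9^1.5 = 129.1152 m^3/s


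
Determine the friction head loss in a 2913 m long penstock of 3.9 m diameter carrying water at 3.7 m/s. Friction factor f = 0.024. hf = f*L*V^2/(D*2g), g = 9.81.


hf = 0.024 * 2913 * 3.7^2 / (3.9 * 2 * 9.81) = 12.5081 m


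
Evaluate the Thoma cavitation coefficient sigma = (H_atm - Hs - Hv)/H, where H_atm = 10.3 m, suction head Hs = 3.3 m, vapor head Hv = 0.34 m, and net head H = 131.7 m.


sigma = (10.3 - 3.3 - 0.34) / 131.7 = 0.0506


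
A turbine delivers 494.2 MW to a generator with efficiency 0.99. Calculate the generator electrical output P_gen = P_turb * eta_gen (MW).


P_gen = 494.2 * 0.99 = 489.2580 MW


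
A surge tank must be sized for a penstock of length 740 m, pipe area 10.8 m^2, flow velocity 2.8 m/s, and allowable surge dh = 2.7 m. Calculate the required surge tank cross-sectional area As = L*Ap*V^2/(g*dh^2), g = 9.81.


As = 740 * 10.8 * 2.8^2 / (9.81 * 2.7^2) = 876.1430 m^2


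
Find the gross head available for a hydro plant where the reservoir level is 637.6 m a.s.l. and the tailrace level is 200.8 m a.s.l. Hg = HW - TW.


Hg = 637.6 - 200.8 = 436.8000 m


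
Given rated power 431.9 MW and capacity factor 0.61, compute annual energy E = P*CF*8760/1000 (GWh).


E = 431.9 * 0.61 * 8760 / 1000 = 2307.9008 GWh


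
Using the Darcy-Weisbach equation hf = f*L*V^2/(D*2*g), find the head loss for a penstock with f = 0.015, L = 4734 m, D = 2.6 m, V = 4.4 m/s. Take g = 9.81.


hf = 0.015 * 4734 * 4.4^2 / (2.6 * 2 * 9.81) = 26.9496 m


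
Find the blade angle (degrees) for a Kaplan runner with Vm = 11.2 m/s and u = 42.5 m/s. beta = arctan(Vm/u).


beta = arctan(11.2 / 42.5) = 14.7635 degrees


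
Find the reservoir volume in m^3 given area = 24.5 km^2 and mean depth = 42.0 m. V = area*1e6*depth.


V = 24.5 * 1e6 * 42.0 = 1.0290e+09 m^3


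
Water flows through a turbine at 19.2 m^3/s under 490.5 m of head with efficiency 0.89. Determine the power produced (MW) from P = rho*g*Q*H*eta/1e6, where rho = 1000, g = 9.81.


P = 1000 * 9.81 * 19.2 * 490.5 * 0.89 / 1e6 = 82.2241 MW


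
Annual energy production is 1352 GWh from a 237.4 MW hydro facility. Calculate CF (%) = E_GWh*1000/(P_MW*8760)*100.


CF = 1352 * 1000 / (237.4 * 8760) * 100 = 65.0118 %


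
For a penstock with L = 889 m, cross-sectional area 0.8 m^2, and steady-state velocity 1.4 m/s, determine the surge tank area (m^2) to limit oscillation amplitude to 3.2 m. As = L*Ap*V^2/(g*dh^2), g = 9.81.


As = 889 * 0.8 * 1.4^2 / (9.81 * 3.2^2) = 13.8765 m^2


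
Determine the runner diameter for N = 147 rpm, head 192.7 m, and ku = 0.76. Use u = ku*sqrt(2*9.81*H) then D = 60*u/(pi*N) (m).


u = 0.76 * sqrt(2*9.81*192.7) = 46.7309 m/s
D = 60 * 46.7309 / (pi * 147) = 6.0714 m


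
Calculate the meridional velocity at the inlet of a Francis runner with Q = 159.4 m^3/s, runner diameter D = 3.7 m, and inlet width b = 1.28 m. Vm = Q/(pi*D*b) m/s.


Vm = 159.4 / (pi * 3.7 * 1.28) = 10.7134 m/s


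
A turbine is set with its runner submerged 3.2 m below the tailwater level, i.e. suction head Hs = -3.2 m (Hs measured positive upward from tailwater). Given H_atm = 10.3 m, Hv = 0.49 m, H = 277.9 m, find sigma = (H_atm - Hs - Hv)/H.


sigma = (10.3 - (-3.2) - 0.49) / 277.9 = 0.0468


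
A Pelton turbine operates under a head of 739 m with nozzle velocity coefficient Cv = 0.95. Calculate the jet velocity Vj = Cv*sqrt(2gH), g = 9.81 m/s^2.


Vj = 0.95 * sqrt(2*9.81*739) = 114.3919 m/s


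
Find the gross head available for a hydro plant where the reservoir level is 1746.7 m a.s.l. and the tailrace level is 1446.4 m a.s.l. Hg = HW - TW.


Hg = 1746.7 - 1446.4 = 300.3000 m


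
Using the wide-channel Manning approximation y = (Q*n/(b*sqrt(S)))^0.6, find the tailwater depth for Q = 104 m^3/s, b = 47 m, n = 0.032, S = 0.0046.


y = (104 * 0.032 / (47 * 0.0046^0.5))^0.6 = 1.0262 m


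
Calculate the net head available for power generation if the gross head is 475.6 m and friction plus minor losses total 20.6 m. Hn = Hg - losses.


Hn = 475.6 - 20.6 = 455.0000 m


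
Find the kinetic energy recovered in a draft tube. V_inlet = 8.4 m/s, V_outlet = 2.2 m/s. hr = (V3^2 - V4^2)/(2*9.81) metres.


hr = (8.4^2 - 2.2^2) / (2*9.81) = 3.3496 m


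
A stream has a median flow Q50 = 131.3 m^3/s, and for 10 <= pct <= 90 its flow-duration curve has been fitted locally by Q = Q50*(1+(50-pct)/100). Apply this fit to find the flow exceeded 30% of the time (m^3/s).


Q = 131.3 * (1 + (50 - 30)/100) = 157.5600 m^3/s


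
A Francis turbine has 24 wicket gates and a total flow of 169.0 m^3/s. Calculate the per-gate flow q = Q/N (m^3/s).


q = 169.0 / 24 = 7.0417 m^3/s


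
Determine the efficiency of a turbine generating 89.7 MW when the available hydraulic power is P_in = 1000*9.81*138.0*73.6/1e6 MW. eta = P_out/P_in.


P_in = 1000 * 9.81 * 138.0 * 73.6 / 1e6 = 99.6382 MW
eta = 89.7 / 99.6382 = 0.9003


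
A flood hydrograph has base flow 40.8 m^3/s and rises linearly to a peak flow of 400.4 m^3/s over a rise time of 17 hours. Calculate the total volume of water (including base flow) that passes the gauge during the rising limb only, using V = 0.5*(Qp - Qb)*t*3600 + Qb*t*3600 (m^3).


V = 0.5*(400.4 - 40.8)*17*3600 + 40.8*17*3600 = 1.3501e+07 m^3


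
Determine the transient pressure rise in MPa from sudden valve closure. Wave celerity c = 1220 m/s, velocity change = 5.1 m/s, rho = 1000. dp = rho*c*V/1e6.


dp = 1000 * 1220 * 5.1 / 1e6 = 6.2220 MPa


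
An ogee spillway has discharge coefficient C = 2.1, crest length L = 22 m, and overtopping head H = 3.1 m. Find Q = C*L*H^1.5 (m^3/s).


Q = 2.1 * 22 * 3.1^1.5 = 252.1648 m^3/s


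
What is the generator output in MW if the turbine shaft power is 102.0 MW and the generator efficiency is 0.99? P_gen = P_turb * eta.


P_gen = 102.0 * 0.99 = 100.9800 MW


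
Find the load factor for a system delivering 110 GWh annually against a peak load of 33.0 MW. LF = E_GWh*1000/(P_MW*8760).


LF = 110 * 1000 / (33.0 * 8760) = 0.3805


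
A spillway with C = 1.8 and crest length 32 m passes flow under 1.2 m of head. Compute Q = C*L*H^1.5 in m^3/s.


Q = 1.8 * 32 * 1.2^1.5 = 75.7172 m^3/s


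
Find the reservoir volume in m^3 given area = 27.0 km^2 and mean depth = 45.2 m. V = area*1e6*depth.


V = 27.0 * 1e6 * 45.2 = 1.2204e+09 m^3


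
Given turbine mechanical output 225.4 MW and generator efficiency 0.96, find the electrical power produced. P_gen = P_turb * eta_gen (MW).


P_gen = 225.4 * 0.96 = 216.3840 MW


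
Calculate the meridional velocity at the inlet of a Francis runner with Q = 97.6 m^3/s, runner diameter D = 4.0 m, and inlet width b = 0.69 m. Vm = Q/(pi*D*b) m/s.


Vm = 97.6 / (pi * 4.0 * 0.69) = 11.2562 m/s


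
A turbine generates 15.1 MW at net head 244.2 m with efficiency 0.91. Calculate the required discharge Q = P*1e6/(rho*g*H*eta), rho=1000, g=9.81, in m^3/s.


Q = 15.1 * 1e6 / (1000 * 9.81 * 244.2 * 0.91) = 6.9266 m^3/s


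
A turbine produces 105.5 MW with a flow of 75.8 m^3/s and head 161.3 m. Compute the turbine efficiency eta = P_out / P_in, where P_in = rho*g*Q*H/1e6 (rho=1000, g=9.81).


P_in = 1000 * 9.81 * 75.8 * 161.3 / 1e6 = 119.9424 MW
eta = 105.5 / 119.9424 = 0.8796


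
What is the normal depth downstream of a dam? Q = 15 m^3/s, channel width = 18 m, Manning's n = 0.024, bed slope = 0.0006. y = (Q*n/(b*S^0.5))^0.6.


y = (15 * 0.024 / (18 * 0.0006^0.5))^0.6 = 0.8855 m


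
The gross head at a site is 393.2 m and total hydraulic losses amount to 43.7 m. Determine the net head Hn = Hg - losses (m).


Hn = 393.2 - 43.7 = 349.5000 m


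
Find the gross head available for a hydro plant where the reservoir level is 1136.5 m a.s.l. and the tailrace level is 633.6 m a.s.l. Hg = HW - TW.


Hg = 1136.5 - 633.6 = 502.9000 m


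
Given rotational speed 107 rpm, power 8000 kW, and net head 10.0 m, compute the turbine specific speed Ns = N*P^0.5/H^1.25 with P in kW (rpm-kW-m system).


Ns = 107 * 8000^0.5 / 10.0^1.25 = 538.1815


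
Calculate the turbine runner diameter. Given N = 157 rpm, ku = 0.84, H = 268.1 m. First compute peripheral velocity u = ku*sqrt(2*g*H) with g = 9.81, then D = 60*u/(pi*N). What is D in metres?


u = 0.84 * sqrt(2*9.81*268.1) = 60.9224 m/s
D = 60 * 60.9224 / (pi * 157) = 7.4110 m


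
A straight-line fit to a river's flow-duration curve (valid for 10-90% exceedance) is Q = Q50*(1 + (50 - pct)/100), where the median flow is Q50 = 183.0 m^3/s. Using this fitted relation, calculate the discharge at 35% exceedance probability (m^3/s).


Q = 183.0 * (1 + (50 - 35)/100) = 210.4500 m^3/s


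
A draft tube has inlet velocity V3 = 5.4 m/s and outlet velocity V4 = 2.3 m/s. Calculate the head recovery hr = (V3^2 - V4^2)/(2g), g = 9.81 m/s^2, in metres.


hr = (5.4^2 - 2.3^2) / (2*9.81) = 1.2166 m


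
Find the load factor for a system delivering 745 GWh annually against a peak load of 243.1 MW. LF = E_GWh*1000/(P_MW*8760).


LF = 745 * 1000 / (243.1 * 8760) = 0.3498


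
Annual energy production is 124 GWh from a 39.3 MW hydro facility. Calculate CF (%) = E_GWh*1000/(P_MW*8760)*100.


CF = 124 * 1000 / (39.3 * 8760) * 100 = 36.0185 %


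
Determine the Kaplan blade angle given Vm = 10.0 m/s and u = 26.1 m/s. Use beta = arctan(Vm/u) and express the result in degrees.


beta = arctan(10.0 / 26.1) = 20.9639 degrees


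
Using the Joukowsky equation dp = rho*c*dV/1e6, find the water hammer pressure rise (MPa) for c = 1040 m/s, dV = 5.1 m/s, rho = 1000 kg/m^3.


dp = 1000 * 1040 * 5.1 / 1e6 = 5.3040 MPa


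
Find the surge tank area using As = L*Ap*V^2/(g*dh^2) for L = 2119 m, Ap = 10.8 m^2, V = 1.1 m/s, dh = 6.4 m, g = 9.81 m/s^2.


As = 2119 * 10.8 * 1.1^2 / (9.81 * 6.4^2) = 68.9146 m^2


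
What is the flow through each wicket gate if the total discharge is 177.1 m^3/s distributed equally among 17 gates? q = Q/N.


q = 177.1 / 17 = 10.4176 m^3/s


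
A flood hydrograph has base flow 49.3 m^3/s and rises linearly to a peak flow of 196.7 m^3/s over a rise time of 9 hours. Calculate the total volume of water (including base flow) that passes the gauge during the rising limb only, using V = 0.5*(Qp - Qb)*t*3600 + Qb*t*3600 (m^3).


V = 0.5*(196.7 - 49.3)*9*3600 + 49.3*9*3600 = 3.9852e+06 m^3


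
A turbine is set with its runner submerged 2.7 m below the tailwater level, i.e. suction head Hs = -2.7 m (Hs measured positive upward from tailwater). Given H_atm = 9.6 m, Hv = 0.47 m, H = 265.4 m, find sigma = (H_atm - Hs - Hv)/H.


sigma = (9.6 - (-2.7) - 0.47) / 265.4 = 0.0446


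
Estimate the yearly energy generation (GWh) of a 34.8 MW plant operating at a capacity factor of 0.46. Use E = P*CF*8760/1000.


E = 34.8 * 0.46 * 8760 / 1000 = 140.2301 GWh


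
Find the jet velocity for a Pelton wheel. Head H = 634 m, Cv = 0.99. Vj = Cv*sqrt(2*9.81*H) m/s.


Vj = 0.99 * sqrt(2*9.81*634) = 110.4153 m/s


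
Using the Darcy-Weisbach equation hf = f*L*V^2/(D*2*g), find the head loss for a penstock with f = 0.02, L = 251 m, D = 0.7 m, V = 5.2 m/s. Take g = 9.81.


hf = 0.02 * 251 * 5.2^2 / (0.7 * 2 * 9.81) = 9.8836 m


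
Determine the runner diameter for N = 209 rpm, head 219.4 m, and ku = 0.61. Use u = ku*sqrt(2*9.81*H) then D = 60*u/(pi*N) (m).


u = 0.61 * sqrt(2*9.81*219.4) = 40.0219 m/s
D = 60 * 40.0219 / (pi * 209) = 3.6572 m


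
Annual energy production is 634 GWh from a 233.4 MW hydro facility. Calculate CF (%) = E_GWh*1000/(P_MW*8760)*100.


CF = 634 * 1000 / (233.4 * 8760) * 100 = 31.0088 %


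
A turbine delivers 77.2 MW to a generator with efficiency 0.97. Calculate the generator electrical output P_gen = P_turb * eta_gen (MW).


P_gen = 77.2 * 0.97 = 74.8840 MW


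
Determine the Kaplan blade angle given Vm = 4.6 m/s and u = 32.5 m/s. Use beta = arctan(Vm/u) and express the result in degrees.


beta = arctan(4.6 / 32.5) = 8.0560 degrees


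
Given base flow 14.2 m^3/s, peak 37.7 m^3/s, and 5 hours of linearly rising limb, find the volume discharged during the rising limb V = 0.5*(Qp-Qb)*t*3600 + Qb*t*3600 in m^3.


V = 0.5*(37.7 - 14.2)*5*3600 + 14.2*5*3600 = 467100.0000 m^3


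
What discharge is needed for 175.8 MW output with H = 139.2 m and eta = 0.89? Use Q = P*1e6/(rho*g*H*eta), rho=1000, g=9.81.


Q = 175.8 * 1e6 / (1000 * 9.81 * 139.2 * 0.89) = 144.6507 m^3/s


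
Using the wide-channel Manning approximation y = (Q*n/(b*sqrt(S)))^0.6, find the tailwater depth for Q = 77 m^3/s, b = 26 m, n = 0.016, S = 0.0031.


y = (77 * 0.016 / (26 * 0.0031^0.5))^0.6 = 0.9078 m


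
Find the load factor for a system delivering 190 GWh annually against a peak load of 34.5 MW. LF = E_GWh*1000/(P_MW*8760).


LF = 190 * 1000 / (34.5 * 8760) = 0.6287


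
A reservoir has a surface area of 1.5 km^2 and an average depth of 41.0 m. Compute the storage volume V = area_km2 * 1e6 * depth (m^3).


V = 1.5 * 1e6 * 41.0 = 6.1500e+07 m^3


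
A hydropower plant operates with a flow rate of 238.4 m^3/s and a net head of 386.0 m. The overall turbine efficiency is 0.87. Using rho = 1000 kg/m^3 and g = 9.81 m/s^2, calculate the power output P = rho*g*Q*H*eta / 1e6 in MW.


P = 1000 * 9.81 * 238.4 * 386.0 * 0.87 / 1e6 = 785.3836 MW


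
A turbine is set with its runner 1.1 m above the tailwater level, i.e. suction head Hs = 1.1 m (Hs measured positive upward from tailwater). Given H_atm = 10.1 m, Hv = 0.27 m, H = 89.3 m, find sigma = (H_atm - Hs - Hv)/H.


sigma = (10.1 - 1.1 - 0.27) / 89.3 = 0.0978


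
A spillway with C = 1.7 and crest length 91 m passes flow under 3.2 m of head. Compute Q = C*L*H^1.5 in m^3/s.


Q = 1.7 * 91 * 3.2^1.5 = 885.5545 m^3/s


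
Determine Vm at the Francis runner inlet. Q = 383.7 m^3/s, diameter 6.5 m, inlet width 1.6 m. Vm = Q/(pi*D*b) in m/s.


Vm = 383.7 / (pi * 6.5 * 1.6) = 11.7438 m/s


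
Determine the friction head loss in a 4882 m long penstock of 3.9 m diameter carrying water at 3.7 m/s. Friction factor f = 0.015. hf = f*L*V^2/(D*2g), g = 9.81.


hf = 0.015 * 4882 * 3.7^2 / (3.9 * 2 * 9.81) = 13.1017 m


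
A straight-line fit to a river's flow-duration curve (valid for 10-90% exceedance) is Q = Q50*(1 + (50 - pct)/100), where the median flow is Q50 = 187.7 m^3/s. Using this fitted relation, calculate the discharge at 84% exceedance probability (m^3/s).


Q = 187.7 * (1 + (50 - 84)/100) = 123.8820 m^3/s


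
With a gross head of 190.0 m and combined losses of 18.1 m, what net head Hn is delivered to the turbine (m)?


Hn = 190.0 - 18.1 = 171.9000 m


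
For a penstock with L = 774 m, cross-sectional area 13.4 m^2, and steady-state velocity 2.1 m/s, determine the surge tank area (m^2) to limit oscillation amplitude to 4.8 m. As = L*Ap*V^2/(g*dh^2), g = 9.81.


As = 774 * 13.4 * 2.1^2 / (9.81 * 4.8^2) = 202.3638 m^2


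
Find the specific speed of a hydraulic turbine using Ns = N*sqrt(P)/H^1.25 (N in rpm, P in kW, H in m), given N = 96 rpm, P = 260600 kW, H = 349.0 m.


Ns = 96 * 260600^0.5 / 349.0^1.25 = 32.4883


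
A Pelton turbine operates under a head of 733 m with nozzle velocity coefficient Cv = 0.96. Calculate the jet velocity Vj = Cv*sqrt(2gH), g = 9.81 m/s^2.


Vj = 0.96 * sqrt(2*9.81*733) = 115.1258 m/s


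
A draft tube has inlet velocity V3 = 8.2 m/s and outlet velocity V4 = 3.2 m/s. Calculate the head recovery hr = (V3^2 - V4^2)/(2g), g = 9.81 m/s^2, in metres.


hr = (8.2^2 - 3.2^2) / (2*9.81) = 2.9052 m


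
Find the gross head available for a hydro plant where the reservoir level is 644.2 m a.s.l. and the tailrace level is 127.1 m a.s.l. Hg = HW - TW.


Hg = 644.2 - 127.1 = 517.1000 m


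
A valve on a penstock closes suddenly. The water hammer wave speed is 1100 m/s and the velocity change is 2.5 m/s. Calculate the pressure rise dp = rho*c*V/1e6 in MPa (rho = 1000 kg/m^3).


dp = 1000 * 1100 * 2.5 / 1e6 = 2.7500 MPa


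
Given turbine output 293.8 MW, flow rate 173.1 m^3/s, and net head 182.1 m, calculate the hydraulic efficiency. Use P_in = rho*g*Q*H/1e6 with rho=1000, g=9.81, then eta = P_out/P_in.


P_in = 1000 * 9.81 * 173.1 * 182.1 / 1e6 = 309.2260 MW
eta = 293.8 / 309.2260 = 0.9501


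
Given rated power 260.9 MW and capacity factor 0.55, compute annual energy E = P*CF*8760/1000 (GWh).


E = 260.9 * 0.55 * 8760 / 1000 = 1257.0162 GWh


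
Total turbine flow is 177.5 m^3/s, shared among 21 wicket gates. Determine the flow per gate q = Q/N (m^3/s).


q = 177.5 / 21 = 8.4524 m^3/s


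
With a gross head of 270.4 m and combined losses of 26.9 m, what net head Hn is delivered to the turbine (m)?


Hn = 270.4 - 26.9 = 243.5000 m


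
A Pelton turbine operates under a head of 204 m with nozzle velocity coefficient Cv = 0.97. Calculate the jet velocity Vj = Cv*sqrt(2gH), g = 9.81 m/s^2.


Vj = 0.97 * sqrt(2*9.81*204) = 61.3672 m/s


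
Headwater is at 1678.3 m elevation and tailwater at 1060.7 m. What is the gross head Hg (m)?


Hg = 1678.3 - 1060.7 = 617.6000 m


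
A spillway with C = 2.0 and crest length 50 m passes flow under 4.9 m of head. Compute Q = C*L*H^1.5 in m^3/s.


Q = 2.0 * 50 * 4.9^1.5 = 1084.6612 m^3/s


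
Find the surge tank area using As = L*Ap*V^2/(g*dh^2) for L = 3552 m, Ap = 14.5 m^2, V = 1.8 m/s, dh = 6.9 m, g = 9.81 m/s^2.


As = 3552 * 14.5 * 1.8^2 / (9.81 * 6.9^2) = 357.2883 m^2


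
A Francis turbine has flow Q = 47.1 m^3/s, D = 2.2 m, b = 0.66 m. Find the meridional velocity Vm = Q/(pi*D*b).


Vm = 47.1 / (pi * 2.2 * 0.66) = 10.3253 m/s


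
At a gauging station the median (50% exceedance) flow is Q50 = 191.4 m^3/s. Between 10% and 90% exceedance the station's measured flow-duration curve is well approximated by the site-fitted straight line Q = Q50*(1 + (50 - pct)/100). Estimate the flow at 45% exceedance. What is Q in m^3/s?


Q = 191.4 * (1 + (50 - 45)/100) = 200.9700 m^3/s


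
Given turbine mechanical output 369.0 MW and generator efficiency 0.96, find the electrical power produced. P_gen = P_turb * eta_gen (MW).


P_gen = 369.0 * 0.96 = 354.2400 MW


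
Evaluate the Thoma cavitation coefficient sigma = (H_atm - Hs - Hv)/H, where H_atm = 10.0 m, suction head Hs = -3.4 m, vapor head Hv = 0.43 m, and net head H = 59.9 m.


sigma = (10.0 - (-3.4) - 0.43) / 59.9 = 0.2165


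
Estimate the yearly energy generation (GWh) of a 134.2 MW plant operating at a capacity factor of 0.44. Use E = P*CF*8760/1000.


E = 134.2 * 0.44 * 8760 / 1000 = 517.2605 GWh


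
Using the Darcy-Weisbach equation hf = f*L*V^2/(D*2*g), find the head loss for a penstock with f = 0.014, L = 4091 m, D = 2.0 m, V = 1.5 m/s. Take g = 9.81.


hf = 0.014 * 4091 * 1.5^2 / (2.0 * 2 * 9.81) = 3.2841 m


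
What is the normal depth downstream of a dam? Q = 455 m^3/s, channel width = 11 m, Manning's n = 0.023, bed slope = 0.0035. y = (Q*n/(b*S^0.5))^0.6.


y = (455 * 0.023 / (11 * 0.0035^0.5))^0.6 = 5.2940 m


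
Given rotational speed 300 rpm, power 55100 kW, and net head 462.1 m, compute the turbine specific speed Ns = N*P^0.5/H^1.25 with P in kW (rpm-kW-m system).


Ns = 300 * 55100^0.5 / 462.1^1.25 = 32.8683


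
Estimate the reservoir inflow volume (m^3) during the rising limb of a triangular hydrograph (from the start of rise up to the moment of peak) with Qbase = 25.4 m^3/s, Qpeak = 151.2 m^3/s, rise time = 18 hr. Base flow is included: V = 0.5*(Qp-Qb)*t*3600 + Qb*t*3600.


V = 0.5*(151.2 - 25.4)*18*3600 + 25.4*18*3600 = 5.7218e+06 m^3


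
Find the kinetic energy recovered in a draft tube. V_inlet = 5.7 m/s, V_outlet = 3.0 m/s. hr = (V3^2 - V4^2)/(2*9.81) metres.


hr = (5.7^2 - 3.0^2) / (2*9.81) = 1.1972 m


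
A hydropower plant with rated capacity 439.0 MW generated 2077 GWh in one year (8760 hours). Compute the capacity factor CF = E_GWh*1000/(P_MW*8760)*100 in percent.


CF = 2077 * 1000 / (439.0 * 8760) * 100 = 54.0092 %


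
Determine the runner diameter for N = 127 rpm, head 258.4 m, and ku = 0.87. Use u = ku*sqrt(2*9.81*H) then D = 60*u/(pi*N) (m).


u = 0.87 * sqrt(2*9.81*258.4) = 61.9462 m/s
D = 60 * 61.9462 / (pi * 127) = 9.3156 m


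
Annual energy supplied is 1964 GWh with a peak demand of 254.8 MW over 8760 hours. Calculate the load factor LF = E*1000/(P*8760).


LF = 1964 * 1000 / (254.8 * 8760) = 0.8799


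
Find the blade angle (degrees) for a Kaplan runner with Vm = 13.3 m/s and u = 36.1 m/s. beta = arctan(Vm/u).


beta = arctan(13.3 / 36.1) = 20.2249 degrees


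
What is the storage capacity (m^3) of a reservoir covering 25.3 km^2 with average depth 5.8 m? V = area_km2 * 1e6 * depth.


V = 25.3 * 1e6 * 5.8 = 1.4674e+08 m^3


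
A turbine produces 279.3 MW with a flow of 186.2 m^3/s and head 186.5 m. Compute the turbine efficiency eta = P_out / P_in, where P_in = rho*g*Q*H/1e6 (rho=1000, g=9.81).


P_in = 1000 * 9.81 * 186.2 * 186.5 / 1e6 = 340.6650 MW
eta = 279.3 / 340.6650 = 0.8199


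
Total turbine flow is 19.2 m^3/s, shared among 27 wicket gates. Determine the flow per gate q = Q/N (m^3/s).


q = 19.2 / 27 = 0.7111 m^3/s


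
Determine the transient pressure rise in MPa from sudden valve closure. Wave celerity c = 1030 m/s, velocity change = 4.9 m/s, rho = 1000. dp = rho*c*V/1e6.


dp = 1000 * 1030 * 4.9 / 1e6 = 5.0470 MPa


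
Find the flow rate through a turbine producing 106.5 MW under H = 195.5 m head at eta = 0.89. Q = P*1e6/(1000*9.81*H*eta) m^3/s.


Q = 106.5 * 1e6 / (1000 * 9.81 * 195.5 * 0.89) = 62.3941 m^3/s


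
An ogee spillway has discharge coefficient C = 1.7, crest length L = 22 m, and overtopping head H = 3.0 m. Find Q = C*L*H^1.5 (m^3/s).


Q = 1.7 * 22 * 3.0^1.5 = 194.3361 m^3/s


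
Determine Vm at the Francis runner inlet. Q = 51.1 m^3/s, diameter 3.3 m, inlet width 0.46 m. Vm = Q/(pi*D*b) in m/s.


Vm = 51.1 / (pi * 3.3 * 0.46) = 10.7152 m/s


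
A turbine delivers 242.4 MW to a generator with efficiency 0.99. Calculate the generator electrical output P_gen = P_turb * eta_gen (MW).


P_gen = 242.4 * 0.99 = 239.9760 MW


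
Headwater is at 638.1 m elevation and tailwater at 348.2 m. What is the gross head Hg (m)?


Hg = 638.1 - 348.2 = 289.9000 m


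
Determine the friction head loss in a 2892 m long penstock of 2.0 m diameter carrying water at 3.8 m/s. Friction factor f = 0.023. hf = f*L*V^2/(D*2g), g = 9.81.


hf = 0.023 * 2892 * 3.8^2 / (2.0 * 2 * 9.81) = 24.4773 m


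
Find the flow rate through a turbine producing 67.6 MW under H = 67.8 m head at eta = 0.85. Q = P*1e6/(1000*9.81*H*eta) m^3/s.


Q = 67.6 * 1e6 / (1000 * 9.81 * 67.8 * 0.85) = 119.5719 m^3/s


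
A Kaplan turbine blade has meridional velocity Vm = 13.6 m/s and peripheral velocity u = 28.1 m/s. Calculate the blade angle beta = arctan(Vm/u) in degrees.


beta = arctan(13.6 / 28.1) = 25.8263 degrees


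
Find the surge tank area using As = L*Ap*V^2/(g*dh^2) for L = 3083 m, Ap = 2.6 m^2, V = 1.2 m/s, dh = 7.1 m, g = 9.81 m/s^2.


As = 3083 * 2.6 * 1.2^2 / (9.81 * 7.1^2) = 23.3412 m^2


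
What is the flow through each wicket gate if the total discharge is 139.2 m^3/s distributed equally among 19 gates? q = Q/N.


q = 139.2 / 19 = 7.3263 m^3/s


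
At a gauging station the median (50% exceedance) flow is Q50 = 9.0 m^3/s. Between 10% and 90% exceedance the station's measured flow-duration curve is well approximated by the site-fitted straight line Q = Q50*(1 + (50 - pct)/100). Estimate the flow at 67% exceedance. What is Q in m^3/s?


Q = 9.0 * (1 + (50 - 67)/100) = 7.4700 m^3/s


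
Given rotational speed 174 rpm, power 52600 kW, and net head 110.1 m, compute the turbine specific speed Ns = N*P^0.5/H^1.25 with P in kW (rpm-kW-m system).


Ns = 174 * 52600^0.5 / 110.1^1.25 = 111.8943


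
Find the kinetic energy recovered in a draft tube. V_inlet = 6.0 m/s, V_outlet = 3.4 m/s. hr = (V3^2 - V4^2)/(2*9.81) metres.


hr = (6.0^2 - 3.4^2) / (2*9.81) = 1.2457 m


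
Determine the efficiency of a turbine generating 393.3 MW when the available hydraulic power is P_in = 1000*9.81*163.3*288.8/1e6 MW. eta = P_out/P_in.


P_in = 1000 * 9.81 * 163.3 * 288.8 / 1e6 = 462.6498 MW
eta = 393.3 / 462.6498 = 0.8501


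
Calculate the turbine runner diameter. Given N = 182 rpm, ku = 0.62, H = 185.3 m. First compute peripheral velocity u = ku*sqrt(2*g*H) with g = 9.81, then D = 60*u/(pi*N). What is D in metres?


u = 0.62 * sqrt(2*9.81*185.3) = 37.3834 m/s
D = 60 * 37.3834 / (pi * 182) = 3.9229 m


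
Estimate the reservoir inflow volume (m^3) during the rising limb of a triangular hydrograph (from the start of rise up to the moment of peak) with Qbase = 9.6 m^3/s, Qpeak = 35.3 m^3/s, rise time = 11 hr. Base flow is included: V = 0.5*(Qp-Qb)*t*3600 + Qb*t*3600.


V = 0.5*(35.3 - 9.6)*11*3600 + 9.6*11*3600 = 889020.0000 m^3


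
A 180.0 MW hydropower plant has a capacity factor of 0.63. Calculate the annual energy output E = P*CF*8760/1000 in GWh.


E = 180.0 * 0.63 * 8760 / 1000 = 993.3840 GWh


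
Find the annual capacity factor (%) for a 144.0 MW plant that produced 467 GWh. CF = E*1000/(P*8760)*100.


CF = 467 * 1000 / (144.0 * 8760) * 100 = 37.0212 %


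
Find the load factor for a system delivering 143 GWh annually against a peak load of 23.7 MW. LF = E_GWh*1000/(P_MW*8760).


LF = 143 * 1000 / (23.7 * 8760) = 0.6888


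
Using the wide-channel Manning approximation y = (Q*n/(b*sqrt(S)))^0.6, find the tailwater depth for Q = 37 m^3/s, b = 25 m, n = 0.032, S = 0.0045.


y = (37 * 0.032 / (25 * 0.0045^0.5))^0.6 = 0.8115 m


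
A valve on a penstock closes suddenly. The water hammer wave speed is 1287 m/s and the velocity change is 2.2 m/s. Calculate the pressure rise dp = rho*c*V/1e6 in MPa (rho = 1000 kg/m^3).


dp = 1000 * 1287 * 2.2 / 1e6 = 2.8314 MPa


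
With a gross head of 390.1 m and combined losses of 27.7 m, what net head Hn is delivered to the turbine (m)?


Hn = 390.1 - 27.7 = 362.4000 m


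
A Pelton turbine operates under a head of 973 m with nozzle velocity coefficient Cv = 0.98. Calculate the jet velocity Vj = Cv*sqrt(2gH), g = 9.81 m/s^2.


Vj = 0.98 * sqrt(2*9.81*973) = 135.4042 m/s


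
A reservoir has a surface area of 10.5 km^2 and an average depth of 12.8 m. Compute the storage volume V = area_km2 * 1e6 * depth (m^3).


V = 10.5 * 1e6 * 12.8 = 1.3440e+08 m^3


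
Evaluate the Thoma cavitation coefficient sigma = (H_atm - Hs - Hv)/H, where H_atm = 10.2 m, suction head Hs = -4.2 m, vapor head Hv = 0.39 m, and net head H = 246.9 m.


sigma = (10.2 - (-4.2) - 0.39) / 246.9 = 0.0567


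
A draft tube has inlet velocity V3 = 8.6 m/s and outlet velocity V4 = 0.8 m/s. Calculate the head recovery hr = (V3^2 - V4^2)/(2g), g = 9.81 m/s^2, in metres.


hr = (8.6^2 - 0.8^2) / (2*9.81) = 3.7370 m


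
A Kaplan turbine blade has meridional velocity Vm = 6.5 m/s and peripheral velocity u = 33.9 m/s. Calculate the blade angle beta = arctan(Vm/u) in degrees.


beta = arctan(6.5 / 33.9) = 10.8542 degrees


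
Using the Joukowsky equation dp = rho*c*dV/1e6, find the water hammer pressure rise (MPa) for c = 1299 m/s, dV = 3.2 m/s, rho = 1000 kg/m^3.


dp = 1000 * 1299 * 3.2 / 1e6 = 4.1568 MPa


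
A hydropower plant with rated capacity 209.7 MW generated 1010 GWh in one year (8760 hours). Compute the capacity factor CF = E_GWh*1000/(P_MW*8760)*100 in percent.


CF = 1010 * 1000 / (209.7 * 8760) * 100 = 54.9818 %


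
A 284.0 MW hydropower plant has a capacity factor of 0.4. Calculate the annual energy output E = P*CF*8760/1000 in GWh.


E = 284.0 * 0.4 * 8760 / 1000 = 995.1360 GWh


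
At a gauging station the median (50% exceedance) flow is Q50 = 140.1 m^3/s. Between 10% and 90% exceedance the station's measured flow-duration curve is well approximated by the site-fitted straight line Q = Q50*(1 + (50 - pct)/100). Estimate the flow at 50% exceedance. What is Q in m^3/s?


Q = 140.1 * (1 + (50 - 50)/100) = 140.1000 m^3/s


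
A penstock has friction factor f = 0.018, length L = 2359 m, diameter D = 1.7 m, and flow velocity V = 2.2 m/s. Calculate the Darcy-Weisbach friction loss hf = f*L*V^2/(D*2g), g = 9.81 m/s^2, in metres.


hf = 0.018 * 2359 * 2.2^2 / (1.7 * 2 * 9.81) = 6.1617 m


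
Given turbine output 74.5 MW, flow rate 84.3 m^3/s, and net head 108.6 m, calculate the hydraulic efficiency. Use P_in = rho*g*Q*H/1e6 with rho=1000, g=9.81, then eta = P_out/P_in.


P_in = 1000 * 9.81 * 84.3 * 108.6 / 1e6 = 89.8104 MW
eta = 74.5 / 89.8104 = 0.8295


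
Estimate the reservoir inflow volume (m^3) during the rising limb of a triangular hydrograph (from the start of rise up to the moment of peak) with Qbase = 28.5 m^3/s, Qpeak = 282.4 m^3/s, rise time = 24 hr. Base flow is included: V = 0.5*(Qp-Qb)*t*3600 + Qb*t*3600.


V = 0.5*(282.4 - 28.5)*24*3600 + 28.5*24*3600 = 1.3431e+07 m^3


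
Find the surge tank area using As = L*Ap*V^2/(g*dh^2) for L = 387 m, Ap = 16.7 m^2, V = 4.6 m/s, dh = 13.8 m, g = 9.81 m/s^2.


As = 387 * 16.7 * 4.6^2 / (9.81 * 13.8^2) = 73.2008 m^2


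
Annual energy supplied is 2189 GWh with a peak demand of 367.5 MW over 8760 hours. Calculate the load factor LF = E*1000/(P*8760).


LF = 2189 * 1000 / (367.5 * 8760) = 0.6800


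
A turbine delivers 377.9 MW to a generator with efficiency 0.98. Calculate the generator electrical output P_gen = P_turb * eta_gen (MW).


P_gen = 377.9 * 0.98 = 370.3420 MW


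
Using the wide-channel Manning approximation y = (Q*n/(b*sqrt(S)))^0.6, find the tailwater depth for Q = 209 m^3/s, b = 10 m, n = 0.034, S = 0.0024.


y = (209 * 0.034 / (10 * 0.0024^0.5))^0.6 = 4.9764 m


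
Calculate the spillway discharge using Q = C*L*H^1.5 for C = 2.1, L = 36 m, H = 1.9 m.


Q = 2.1 * 36 * 1.9^1.5 = 197.9941 m^3/s


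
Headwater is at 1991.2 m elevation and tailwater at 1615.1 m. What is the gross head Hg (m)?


Hg = 1991.2 - 1615.1 = 376.1000 m


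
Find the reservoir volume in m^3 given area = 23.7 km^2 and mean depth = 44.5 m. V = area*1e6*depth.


V = 23.7 * 1e6 * 44.5 = 1.0546e+09 m^3


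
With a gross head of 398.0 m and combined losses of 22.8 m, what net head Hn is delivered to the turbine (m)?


Hn = 398.0 - 22.8 = 375.2000 m


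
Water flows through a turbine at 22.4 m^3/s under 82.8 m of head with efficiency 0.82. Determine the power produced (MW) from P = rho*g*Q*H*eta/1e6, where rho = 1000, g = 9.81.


P = 1000 * 9.81 * 22.4 * 82.8 * 0.82 / 1e6 = 14.9197 MW


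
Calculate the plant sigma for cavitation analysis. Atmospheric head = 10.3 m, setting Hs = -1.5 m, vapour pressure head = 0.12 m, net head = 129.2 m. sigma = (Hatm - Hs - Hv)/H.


sigma = (10.3 - (-1.5) - 0.12) / 129.2 = 0.0904


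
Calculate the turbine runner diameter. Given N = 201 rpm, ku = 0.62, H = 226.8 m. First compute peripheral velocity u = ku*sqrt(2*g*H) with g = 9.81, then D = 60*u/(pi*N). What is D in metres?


u = 0.62 * sqrt(2*9.81*226.8) = 41.3583 m/s
D = 60 * 41.3583 / (pi * 201) = 3.9298 m


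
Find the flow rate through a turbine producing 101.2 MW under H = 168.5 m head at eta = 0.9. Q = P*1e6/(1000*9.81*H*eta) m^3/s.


Q = 101.2 * 1e6 / (1000 * 9.81 * 168.5 * 0.9) = 68.0251 m^3/s


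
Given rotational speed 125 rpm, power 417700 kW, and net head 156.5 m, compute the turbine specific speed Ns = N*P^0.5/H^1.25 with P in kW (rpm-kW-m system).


Ns = 125 * 417700^0.5 / 156.5^1.25 = 145.9484


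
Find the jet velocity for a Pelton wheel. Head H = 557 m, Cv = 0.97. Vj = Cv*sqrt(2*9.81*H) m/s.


Vj = 0.97 * sqrt(2*9.81*557) = 101.4025 m/s


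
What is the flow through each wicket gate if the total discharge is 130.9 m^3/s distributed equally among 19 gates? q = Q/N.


q = 130.9 / 19 = 6.8895 m^3/s


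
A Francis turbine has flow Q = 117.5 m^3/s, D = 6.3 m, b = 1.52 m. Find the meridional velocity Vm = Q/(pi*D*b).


Vm = 117.5 / (pi * 6.3 * 1.52) = 3.9057 m/s


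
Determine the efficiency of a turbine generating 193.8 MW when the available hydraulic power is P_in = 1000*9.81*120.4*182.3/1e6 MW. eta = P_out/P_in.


P_in = 1000 * 9.81 * 120.4 * 182.3 / 1e6 = 215.3189 MW
eta = 193.8 / 215.3189 = 0.9001


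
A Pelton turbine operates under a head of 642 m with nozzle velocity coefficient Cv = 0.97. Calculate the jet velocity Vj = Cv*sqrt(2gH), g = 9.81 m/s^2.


Vj = 0.97 * sqrt(2*9.81*642) = 108.8651 m/s
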